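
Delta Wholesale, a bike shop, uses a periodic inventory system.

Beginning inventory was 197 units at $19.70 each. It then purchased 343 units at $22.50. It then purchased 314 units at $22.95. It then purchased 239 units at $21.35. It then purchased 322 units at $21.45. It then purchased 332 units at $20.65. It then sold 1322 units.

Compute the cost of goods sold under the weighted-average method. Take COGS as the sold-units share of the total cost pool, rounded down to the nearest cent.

Sale 1, sell 1322: 1322/1747 × $37,670.05 → $28,505.89
Ending inventory (cost pool remaining) = $9,164.16
Check: goods available $37,670.05 = COGS $28,505.89 + ending $9,164.16

COGS = $28,505.89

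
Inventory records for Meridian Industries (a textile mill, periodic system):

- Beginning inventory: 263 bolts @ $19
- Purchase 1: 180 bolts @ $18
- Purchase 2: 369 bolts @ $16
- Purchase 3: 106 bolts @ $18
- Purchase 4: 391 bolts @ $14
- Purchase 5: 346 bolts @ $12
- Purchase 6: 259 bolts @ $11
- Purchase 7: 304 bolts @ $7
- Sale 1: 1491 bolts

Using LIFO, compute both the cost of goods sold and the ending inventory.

Sale 1 (1491) [LIFO — newest first]: 304 @ $7 + 259 @ $11 + 346 @ $12 + 391 @ $14 + 106 @ $18 + 85 @ $16 = $17,871
Ending inventory: 263 @ $19 + 180 @ $18 + 284 @ $16 = $12,781

COGS = $17,871; ending inventory = $12,781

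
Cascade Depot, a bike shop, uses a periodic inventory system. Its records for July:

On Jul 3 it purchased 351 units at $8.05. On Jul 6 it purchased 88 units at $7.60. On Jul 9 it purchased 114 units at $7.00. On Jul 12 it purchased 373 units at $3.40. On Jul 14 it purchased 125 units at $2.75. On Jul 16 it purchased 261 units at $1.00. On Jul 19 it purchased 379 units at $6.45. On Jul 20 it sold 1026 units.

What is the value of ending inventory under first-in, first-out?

Ending inventory = $2,774.30

Jul 20, 1026 sold [FIFO — oldest first]: 351 @ $8.05 + 88 @ $7.60 + 114 @ $7.00 + 373 @ $3.40 + 100 @ $2.75 = $5,835.55
Ending inventory: 25 @ $2.75 + 261 @ $1.00 + 379 @ $6.45 = $2,774.30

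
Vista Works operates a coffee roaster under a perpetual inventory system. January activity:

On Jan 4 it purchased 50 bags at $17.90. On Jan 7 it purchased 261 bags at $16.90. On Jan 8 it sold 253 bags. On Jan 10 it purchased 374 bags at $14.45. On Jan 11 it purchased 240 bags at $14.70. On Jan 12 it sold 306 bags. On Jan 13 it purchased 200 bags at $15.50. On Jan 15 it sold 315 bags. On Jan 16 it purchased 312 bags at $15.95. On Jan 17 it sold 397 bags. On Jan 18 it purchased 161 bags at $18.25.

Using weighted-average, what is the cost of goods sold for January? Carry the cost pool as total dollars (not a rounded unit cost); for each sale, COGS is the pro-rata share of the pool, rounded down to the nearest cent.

COGS = $19,735.39

After Jan 4: 50 on hand, pool $895.00 (≈ $17.9000 each)
After Jan 7: 311 on hand, pool $5,305.90 (≈ $17.0608 each)
Jan 8, sell 253: 253/311 × $5,305.90 → $4,316.37
After Jan 10: 432 on hand, pool $6,393.83 (≈ $14.8005 each)
After Jan 11: 672 on hand, pool $9,921.83 (≈ $14.7646 each)
Jan 12, sell 306: 306/672 × $9,921.83 → $4,517.97
After Jan 13: 566 on hand, pool $8,503.86 (≈ $15.0245 each)
Jan 15, sell 315: 315/566 × $8,503.86 → $4,732.71
After Jan 16: 563 on hand, pool $8,747.55 (≈ $15.5374 each)
Jan 17, sell 397: 397/563 × $8,747.55 → $6,168.34
After Jan 18: 327 on hand, pool $5,517.46 (≈ $16.8730 each)
Total COGS = $4,316.37 + $4,517.97 + $4,732.71 + $6,168.34 = $19,735.39
Ending inventory (cost pool remaining) = $5,517.46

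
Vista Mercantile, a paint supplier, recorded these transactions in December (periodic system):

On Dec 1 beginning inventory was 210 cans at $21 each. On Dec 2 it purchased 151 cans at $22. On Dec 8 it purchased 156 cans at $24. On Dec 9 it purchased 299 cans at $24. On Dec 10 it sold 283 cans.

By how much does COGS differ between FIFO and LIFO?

FIFO COGS: 210 @ $21 + 73 @ $22 = $6,016
LIFO COGS: 283 @ $24 = $6,792
Difference = |$6,016 − $6,792| = $776

$776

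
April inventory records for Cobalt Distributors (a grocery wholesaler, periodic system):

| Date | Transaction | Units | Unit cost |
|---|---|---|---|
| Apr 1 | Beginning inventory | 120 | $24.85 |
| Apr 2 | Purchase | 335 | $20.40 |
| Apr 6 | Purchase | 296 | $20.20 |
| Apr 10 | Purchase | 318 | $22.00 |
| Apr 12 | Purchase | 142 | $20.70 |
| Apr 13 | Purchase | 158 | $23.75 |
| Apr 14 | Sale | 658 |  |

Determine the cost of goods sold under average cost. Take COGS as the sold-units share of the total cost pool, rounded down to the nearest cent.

Apr 14, sell 658: 658/1369 × $29,483.10 → $14,170.83
Ending inventory (cost pool remaining) = $15,312.27
Check: goods available $29,483.10 = COGS $14,170.83 + ending $15,312.27

COGS = $14,170.83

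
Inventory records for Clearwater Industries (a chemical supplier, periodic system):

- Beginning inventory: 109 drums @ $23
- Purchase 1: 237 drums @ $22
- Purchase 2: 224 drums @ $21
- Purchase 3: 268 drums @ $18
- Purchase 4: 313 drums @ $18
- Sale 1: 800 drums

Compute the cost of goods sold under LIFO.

COGS = $15,057

Sale 1 (800) [LIFO — newest first]: 313 @ $18 + 268 @ $18 + 219 @ $21 = $15,057
Ending inventory: 109 @ $23 + 237 @ $22 + 5 @ $21 = $7,826
Check: goods available $22,883 = COGS $15,057 + ending $7,826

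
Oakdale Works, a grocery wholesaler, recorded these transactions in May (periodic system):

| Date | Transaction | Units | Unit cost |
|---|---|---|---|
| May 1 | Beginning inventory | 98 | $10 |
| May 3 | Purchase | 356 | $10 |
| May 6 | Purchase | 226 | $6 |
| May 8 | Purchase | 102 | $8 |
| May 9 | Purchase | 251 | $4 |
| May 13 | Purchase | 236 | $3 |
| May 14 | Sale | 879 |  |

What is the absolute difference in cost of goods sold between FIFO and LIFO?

FIFO COGS: 98 @ $10 + 356 @ $10 + 226 @ $6 + 102 @ $8 + 97 @ $4 = $7,100
LIFO COGS: 236 @ $3 + 251 @ $4 + 102 @ $8 + 226 @ $6 + 64 @ $10 = $4,524
Difference = |$7,100 − $4,524| = $2,576

$2,576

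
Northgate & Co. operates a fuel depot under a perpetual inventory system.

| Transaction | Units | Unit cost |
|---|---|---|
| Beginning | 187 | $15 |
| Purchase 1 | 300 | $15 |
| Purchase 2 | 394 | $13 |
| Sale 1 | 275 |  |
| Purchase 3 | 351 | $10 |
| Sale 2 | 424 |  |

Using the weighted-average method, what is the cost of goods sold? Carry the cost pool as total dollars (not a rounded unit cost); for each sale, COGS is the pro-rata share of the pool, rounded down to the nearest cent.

COGS = $9,221.32

After Beginning: 187 on hand, pool $2,805.00 (≈ $15.0000 each)
After Purchase 1: 487 on hand, pool $7,305.00 (≈ $15.0000 each)
After Purchase 2: 881 on hand, pool $12,427.00 (≈ $14.1056 each)
Sale 1, sell 275: 275/881 × $12,427.00 → $3,879.02
After Purchase 3: 957 on hand, pool $12,057.98 (≈ $12.5998 each)
Sale 2, sell 424: 424/957 × $12,057.98 → $5,342.30
Total COGS = $3,879.02 + $5,342.30 = $9,221.32
Ending inventory (cost pool remaining) = $6,715.68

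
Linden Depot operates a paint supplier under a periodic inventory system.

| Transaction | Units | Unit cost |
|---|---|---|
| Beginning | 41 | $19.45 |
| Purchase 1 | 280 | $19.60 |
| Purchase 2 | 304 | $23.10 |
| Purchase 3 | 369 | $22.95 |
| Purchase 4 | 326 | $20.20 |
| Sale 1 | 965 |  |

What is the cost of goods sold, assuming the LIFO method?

COGS = $21,290.75

Sale 1 (965) [LIFO — newest first]: 326 @ $20.20 + 369 @ $22.95 + 270 @ $23.10 = $21,290.75
Ending inventory: 41 @ $19.45 + 280 @ $19.60 + 34 @ $23.10 = $7,070.85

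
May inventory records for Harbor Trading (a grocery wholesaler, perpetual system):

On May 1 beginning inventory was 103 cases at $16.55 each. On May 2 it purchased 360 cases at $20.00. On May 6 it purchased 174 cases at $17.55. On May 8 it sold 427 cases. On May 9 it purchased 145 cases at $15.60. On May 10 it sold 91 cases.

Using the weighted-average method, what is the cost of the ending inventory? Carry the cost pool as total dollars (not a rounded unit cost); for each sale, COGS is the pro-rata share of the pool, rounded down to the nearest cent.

After May 1: 103 on hand, pool $1,704.65 (≈ $16.5500 each)
After May 2: 463 on hand, pool $8,904.65 (≈ $19.2325 each)
After May 6: 637 on hand, pool $11,958.35 (≈ $18.7729 each)
May 8, sell 427: 427/637 × $11,958.35 → $8,016.03
After May 9: 355 on hand, pool $6,204.32 (≈ $17.4770 each)
May 10, sell 91: 91/355 × $6,204.32 → $1,590.40
Total COGS = $8,016.03 + $1,590.40 = $9,606.43
Ending inventory (cost pool remaining) = $4,613.92

Ending inventory = $4,613.92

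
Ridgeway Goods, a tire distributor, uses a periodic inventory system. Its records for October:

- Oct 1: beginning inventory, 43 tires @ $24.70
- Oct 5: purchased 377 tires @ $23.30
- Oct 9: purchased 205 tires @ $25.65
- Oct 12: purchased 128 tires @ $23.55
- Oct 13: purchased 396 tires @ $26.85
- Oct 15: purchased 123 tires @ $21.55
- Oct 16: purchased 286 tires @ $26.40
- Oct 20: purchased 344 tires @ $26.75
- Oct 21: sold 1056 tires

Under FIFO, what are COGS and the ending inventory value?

Oct 21, 1056 sold [FIFO — oldest first]: 43 @ $24.70 + 377 @ $23.30 + 205 @ $25.65 + 128 @ $23.55 + 303 @ $26.85 = $26,254.40
Ending inventory: 93 @ $26.85 + 123 @ $21.55 + 286 @ $26.40 + 344 @ $26.75 = $21,900.10

COGS = $26,254.40; ending inventory = $21,900.10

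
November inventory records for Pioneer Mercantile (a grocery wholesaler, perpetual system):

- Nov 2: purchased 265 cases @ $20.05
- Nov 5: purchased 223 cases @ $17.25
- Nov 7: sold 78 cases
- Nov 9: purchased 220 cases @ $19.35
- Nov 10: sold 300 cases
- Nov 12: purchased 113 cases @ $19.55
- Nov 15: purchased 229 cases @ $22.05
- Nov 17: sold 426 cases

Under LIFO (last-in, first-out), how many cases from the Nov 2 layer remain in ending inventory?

246

Nov 7, 78 sold [LIFO — newest first]: 78 @ $17.25 = $1,345.50
Nov 10, 300 sold [LIFO — newest first]: 220 @ $19.35 + 80 @ $17.25 = $5,637.00
Nov 17, 426 sold [LIFO — newest first]: 229 @ $22.05 + 113 @ $19.55 + 65 @ $17.25 + 19 @ $20.05 = $8,760.80
Total COGS = $1,345.50 + $5,637.00 + $8,760.80 = $15,743.30
Ending inventory: 246 @ $20.05 = $4,932.30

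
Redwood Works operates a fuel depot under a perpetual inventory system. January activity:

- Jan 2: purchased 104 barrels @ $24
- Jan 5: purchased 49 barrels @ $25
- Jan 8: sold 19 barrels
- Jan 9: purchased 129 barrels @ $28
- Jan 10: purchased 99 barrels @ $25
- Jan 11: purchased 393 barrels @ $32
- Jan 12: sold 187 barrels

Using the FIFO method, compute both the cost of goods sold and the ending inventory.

Jan 8, 19 sold [FIFO — oldest first]: 19 @ $24 = $456
Jan 12, 187 sold [FIFO — oldest first]: 85 @ $24 + 49 @ $25 + 53 @ $28 = $4,749
Total COGS = $456 + $4,749 = $5,205
Ending inventory: 76 @ $28 + 99 @ $25 + 393 @ $32 = $17,179

COGS = $5,205; ending inventory = $17,179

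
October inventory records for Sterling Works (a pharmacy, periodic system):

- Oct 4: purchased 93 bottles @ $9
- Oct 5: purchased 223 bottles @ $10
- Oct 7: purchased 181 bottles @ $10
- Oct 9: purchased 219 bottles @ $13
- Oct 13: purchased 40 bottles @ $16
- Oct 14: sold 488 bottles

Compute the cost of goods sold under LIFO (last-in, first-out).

COGS = $5,777

Oct 14, 488 sold [LIFO — newest first]: 40 @ $16 + 219 @ $13 + 181 @ $10 + 48 @ $10 = $5,777
Ending inventory: 93 @ $9 + 175 @ $10 = $2,587
Check: goods available $8,364 = COGS $5,777 + ending $2,587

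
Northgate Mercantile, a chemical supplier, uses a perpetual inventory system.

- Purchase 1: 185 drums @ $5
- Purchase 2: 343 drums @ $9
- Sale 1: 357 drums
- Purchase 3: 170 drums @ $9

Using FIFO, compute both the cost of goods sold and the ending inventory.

COGS = $2,473; ending inventory = $3,069

Sale 1 (357) [FIFO — oldest first]: 185 @ $5 + 172 @ $9 = $2,473
Ending inventory: 171 @ $9 + 170 @ $9 = $3,069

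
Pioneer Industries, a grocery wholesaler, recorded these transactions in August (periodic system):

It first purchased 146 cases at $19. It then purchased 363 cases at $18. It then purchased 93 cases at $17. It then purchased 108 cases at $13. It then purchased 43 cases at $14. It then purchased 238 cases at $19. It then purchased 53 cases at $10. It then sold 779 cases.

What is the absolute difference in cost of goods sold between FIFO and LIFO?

FIFO COGS: 146 @ $19 + 363 @ $18 + 93 @ $17 + 108 @ $13 + 43 @ $14 + 26 @ $19 = $13,389
LIFO COGS: 53 @ $10 + 238 @ $19 + 43 @ $14 + 108 @ $13 + 93 @ $17 + 244 @ $18 = $13,031
Difference = |$13,389 − $13,031| = $358

$358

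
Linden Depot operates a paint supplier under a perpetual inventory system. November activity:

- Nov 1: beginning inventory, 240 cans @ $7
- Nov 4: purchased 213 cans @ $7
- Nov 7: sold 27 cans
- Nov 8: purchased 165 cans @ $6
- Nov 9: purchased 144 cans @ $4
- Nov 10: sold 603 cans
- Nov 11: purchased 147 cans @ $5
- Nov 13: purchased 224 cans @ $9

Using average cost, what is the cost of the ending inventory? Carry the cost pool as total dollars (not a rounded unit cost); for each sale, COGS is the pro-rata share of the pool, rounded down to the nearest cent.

Ending inventory = $3,567.79

After Nov 1: 240 on hand, pool $1,680.00 (≈ $7.0000 each)
After Nov 4: 453 on hand, pool $3,171.00 (≈ $7.0000 each)
Nov 7, sell 27: 27/453 × $3,171.00 → $189.00
After Nov 8: 591 on hand, pool $3,972.00 (≈ $6.7208 each)
After Nov 9: 735 on hand, pool $4,548.00 (≈ $6.1878 each)
Nov 10, sell 603: 603/735 × $4,548.00 → $3,731.21
After Nov 11: 279 on hand, pool $1,551.79 (≈ $5.5620 each)
After Nov 13: 503 on hand, pool $3,567.79 (≈ $7.0930 each)
Total COGS = $189.00 + $3,731.21 = $3,920.21
Ending inventory (cost pool remaining) = $3,567.79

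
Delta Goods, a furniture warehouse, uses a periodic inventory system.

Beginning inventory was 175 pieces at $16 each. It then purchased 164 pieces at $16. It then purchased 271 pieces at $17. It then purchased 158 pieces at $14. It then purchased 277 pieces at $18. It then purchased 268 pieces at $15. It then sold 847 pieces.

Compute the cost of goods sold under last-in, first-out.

COGS = $13,666

Sale 1 (847) [LIFO — newest first]: 268 @ $15 + 277 @ $18 + 158 @ $14 + 144 @ $17 = $13,666
Ending inventory: 175 @ $16 + 164 @ $16 + 127 @ $17 = $7,583
Check: goods available $21,249 = COGS $13,666 + ending $7,583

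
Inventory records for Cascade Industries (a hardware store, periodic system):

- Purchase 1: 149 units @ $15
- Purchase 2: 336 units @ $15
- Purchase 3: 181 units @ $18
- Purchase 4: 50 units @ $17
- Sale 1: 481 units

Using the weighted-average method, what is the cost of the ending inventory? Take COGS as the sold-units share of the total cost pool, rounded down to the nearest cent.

Sale 1, sell 481: 481/716 × $11,383.00 → $7,646.95
Ending inventory (cost pool remaining) = $3,736.05

Ending inventory = $3,736.05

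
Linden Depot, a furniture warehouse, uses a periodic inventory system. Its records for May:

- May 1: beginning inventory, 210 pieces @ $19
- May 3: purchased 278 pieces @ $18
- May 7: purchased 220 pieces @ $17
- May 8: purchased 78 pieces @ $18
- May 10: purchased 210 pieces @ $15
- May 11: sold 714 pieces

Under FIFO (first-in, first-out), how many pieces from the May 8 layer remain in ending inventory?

May 11, 714 sold [FIFO — oldest first]: 210 @ $19 + 278 @ $18 + 220 @ $17 + 6 @ $18 = $12,842
Ending inventory: 72 @ $18 + 210 @ $15 = $4,446

72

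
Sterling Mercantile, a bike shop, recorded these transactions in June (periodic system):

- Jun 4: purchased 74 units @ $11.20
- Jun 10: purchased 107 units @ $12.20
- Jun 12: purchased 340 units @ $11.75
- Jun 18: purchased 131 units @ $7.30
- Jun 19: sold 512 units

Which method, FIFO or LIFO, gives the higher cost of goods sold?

FIFO

FIFO COGS: 74 @ $11.20 + 107 @ $12.20 + 331 @ $11.75 = $6,023.45
LIFO COGS: 131 @ $7.30 + 340 @ $11.75 + 41 @ $12.20 = $5,451.50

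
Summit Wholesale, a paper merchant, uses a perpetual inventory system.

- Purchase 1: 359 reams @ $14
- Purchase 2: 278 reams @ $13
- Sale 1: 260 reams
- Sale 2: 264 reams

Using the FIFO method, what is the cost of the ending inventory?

Ending inventory = $1,469

Sale 1 (260) [FIFO — oldest first]: 260 @ $14 = $3,640
Sale 2 (264) [FIFO — oldest first]: 99 @ $14 + 165 @ $13 = $3,531
Total COGS = $3,640 + $3,531 = $7,171
Ending inventory: 113 @ $13 = $1,469
Check: goods available $8,640 = COGS $7,171 + ending $1,469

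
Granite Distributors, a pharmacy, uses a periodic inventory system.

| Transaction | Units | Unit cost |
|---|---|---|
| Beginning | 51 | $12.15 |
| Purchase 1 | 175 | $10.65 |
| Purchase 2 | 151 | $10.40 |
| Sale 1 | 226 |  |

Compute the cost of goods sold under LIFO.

Sale 1 (226) [LIFO — newest first]: 151 @ $10.40 + 75 @ $10.65 = $2,369.15
Ending inventory: 51 @ $12.15 + 100 @ $10.65 = $1,684.65

COGS = $2,369.15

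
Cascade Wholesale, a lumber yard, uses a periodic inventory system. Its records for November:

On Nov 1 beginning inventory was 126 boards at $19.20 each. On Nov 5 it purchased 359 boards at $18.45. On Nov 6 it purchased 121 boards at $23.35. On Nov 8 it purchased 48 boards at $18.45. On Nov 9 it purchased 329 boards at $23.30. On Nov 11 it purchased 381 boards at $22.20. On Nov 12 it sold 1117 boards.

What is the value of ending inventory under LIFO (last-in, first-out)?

Nov 12, 1117 sold [LIFO — newest first]: 381 @ $22.20 + 329 @ $23.30 + 48 @ $18.45 + 121 @ $23.35 + 238 @ $18.45 = $24,225.95
Ending inventory: 126 @ $19.20 + 121 @ $18.45 = $4,651.65

Ending inventory = $4,651.65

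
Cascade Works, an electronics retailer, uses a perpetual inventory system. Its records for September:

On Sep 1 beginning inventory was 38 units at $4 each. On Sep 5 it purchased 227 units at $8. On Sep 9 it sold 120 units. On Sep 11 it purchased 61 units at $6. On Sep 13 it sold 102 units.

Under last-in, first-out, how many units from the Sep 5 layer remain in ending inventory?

Sep 9, 120 sold [LIFO — newest first]: 120 @ $8 = $960
Sep 13, 102 sold [LIFO — newest first]: 61 @ $6 + 41 @ $8 = $694
Total COGS = $960 + $694 = $1,654
Ending inventory: 38 @ $4 + 66 @ $8 = $680
Check: goods available $2,334 = COGS $1,654 + ending $680

66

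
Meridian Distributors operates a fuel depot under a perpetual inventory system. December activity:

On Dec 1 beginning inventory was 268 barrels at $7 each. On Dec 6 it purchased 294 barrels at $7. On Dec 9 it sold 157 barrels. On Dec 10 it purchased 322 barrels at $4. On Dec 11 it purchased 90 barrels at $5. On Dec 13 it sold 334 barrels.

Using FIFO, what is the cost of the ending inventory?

Ending inventory = $2,235

Dec 9, 157 sold [FIFO — oldest first]: 157 @ $7 = $1,099
Dec 13, 334 sold [FIFO — oldest first]: 111 @ $7 + 223 @ $7 = $2,338
Total COGS = $1,099 + $2,338 = $3,437
Ending inventory: 71 @ $7 + 322 @ $4 + 90 @ $5 = $2,235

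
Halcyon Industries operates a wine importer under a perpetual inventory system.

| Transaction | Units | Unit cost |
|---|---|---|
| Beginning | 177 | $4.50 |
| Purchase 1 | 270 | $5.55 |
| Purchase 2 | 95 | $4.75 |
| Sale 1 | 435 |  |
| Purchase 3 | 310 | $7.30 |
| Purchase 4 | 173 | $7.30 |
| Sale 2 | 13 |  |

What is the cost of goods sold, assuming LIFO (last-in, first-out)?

Sale 1 (435) [LIFO — newest first]: 95 @ $4.75 + 270 @ $5.55 + 70 @ $4.50 = $2,264.75
Sale 2 (13) [LIFO — newest first]: 13 @ $7.30 = $94.90
Total COGS = $2,264.75 + $94.90 = $2,359.65
Ending inventory: 107 @ $4.50 + 310 @ $7.30 + 160 @ $7.30 = $3,912.50
Check: goods available $6,272.15 = COGS $2,359.65 + ending $3,912.50

COGS = $2,359.65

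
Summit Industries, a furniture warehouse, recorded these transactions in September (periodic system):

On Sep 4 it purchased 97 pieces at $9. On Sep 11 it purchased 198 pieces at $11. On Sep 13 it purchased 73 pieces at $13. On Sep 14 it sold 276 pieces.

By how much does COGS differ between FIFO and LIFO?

$330

FIFO COGS: 97 @ $9 + 179 @ $11 = $2,842
LIFO COGS: 73 @ $13 + 198 @ $11 + 5 @ $9 = $3,172
Difference = |$2,842 − $3,172| = $330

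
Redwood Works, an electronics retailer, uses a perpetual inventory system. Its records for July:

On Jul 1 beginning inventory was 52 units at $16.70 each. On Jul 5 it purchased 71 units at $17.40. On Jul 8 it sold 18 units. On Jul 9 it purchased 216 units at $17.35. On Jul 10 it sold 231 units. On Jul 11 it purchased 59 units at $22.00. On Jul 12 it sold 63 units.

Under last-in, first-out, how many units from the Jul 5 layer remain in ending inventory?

Jul 8, 18 sold [LIFO — newest first]: 18 @ $17.40 = $313.20
Jul 10, 231 sold [LIFO — newest first]: 216 @ $17.35 + 15 @ $17.40 = $4,008.60
Jul 12, 63 sold [LIFO — newest first]: 59 @ $22.00 + 4 @ $17.40 = $1,367.60
Total COGS = $313.20 + $4,008.60 + $1,367.60 = $5,689.40
Ending inventory: 52 @ $16.70 + 34 @ $17.40 = $1,460.00

34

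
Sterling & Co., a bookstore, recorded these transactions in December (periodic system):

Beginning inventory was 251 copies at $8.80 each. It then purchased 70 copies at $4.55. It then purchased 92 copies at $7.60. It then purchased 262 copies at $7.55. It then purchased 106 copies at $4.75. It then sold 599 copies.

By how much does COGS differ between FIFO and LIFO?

$524.30

FIFO COGS: 251 @ $8.80 + 70 @ $4.55 + 92 @ $7.60 + 186 @ $7.55 = $4,630.80
LIFO COGS: 106 @ $4.75 + 262 @ $7.55 + 92 @ $7.60 + 70 @ $4.55 + 69 @ $8.80 = $4,106.50
Difference = |$4,630.80 − $4,106.50| = $524.30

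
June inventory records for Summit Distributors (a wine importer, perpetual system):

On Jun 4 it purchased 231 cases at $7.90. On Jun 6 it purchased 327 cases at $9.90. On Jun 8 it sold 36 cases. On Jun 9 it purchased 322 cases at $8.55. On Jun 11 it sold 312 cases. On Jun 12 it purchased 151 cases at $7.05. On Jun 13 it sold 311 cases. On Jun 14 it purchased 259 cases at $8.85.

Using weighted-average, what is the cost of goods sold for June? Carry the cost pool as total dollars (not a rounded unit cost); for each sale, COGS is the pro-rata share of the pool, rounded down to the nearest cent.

COGS = $5,729.05

After Jun 4: 231 on hand, pool $1,824.90 (≈ $7.9000 each)
After Jun 6: 558 on hand, pool $5,062.20 (≈ $9.0720 each)
Jun 8, sell 36: 36/558 × $5,062.20 → $326.59
After Jun 9: 844 on hand, pool $7,488.71 (≈ $8.8729 each)
Jun 11, sell 312: 312/844 × $7,488.71 → $2,768.33
After Jun 12: 683 on hand, pool $5,784.93 (≈ $8.4699 each)
Jun 13, sell 311: 311/683 × $5,784.93 → $2,634.13
After Jun 14: 631 on hand, pool $5,442.95 (≈ $8.6259 each)
Total COGS = $326.59 + $2,768.33 + $2,634.13 = $5,729.05
Ending inventory (cost pool remaining) = $5,442.95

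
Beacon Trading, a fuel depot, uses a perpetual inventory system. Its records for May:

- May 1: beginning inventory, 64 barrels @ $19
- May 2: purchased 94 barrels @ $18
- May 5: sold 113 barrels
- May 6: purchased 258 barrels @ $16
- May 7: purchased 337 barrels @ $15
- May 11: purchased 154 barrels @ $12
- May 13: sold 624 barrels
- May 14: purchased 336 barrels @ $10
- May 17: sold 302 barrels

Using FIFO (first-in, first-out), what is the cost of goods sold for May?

COGS = $15,259

May 5, 113 sold [FIFO — oldest first]: 64 @ $19 + 49 @ $18 = $2,098
May 13, 624 sold [FIFO — oldest first]: 45 @ $18 + 258 @ $16 + 321 @ $15 = $9,753
May 17, 302 sold [FIFO — oldest first]: 16 @ $15 + 154 @ $12 + 132 @ $10 = $3,408
Total COGS = $2,098 + $9,753 + $3,408 = $15,259
Ending inventory: 204 @ $10 = $2,040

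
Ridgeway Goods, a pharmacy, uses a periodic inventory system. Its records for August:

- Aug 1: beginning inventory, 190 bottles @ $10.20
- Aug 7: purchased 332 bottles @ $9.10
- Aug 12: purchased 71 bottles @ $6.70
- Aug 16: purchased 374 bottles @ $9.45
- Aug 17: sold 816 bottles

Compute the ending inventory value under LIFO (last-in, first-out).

Ending inventory = $1,540.20

Aug 17, 816 sold [LIFO — newest first]: 374 @ $9.45 + 71 @ $6.70 + 332 @ $9.10 + 39 @ $10.20 = $7,429.00
Ending inventory: 151 @ $10.20 = $1,540.20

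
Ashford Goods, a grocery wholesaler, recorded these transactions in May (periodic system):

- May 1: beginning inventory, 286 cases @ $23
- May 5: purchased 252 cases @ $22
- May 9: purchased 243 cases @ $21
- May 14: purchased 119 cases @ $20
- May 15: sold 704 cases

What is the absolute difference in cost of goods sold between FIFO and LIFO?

$511

FIFO COGS: 286 @ $23 + 252 @ $22 + 166 @ $21 = $15,608
LIFO COGS: 119 @ $20 + 243 @ $21 + 252 @ $22 + 90 @ $23 = $15,097
Difference = |$15,608 − $15,097| = $511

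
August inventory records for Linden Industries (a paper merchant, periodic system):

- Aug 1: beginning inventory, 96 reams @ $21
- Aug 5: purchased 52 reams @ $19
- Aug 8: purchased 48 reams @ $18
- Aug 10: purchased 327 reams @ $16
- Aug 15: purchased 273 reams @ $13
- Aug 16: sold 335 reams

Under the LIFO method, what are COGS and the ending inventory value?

COGS = $4,541; ending inventory = $8,108

Aug 16, 335 sold [LIFO — newest first]: 273 @ $13 + 62 @ $16 = $4,541
Ending inventory: 96 @ $21 + 52 @ $19 + 48 @ $18 + 265 @ $16 = $8,108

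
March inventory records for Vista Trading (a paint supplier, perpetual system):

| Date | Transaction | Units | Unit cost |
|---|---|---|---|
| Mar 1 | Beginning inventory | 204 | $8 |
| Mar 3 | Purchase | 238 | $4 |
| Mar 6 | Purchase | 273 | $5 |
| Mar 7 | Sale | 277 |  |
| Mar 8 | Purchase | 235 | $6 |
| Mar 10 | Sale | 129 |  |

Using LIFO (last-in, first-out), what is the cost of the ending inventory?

Ending inventory = $3,204

Mar 7, 277 sold [LIFO — newest first]: 273 @ $5 + 4 @ $4 = $1,381
Mar 10, 129 sold [LIFO — newest first]: 129 @ $6 = $774
Total COGS = $1,381 + $774 = $2,155
Ending inventory: 204 @ $8 + 234 @ $4 + 106 @ $6 = $3,204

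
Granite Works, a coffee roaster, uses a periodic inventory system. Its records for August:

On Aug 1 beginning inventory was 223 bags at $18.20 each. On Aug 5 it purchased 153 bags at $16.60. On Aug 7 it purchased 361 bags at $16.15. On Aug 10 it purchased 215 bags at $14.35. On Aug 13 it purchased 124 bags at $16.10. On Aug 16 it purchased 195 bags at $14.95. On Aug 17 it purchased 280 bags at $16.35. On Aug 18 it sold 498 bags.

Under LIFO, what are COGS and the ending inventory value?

Aug 18, 498 sold [LIFO — newest first]: 280 @ $16.35 + 195 @ $14.95 + 23 @ $16.10 = $7,863.55
Ending inventory: 223 @ $18.20 + 153 @ $16.60 + 361 @ $16.15 + 215 @ $14.35 + 101 @ $16.10 = $17,139.90
Check: goods available $25,003.45 = COGS $7,863.55 + ending $17,139.90

COGS = $7,863.55; ending inventory = $17,139.90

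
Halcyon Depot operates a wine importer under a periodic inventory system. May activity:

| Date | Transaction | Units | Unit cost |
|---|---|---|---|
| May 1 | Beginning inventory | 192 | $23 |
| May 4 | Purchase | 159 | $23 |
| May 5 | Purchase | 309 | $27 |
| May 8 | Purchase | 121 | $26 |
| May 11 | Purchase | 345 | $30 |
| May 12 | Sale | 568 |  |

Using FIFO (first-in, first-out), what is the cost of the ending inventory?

Ending inventory = $15,980

May 12, 568 sold [FIFO — oldest first]: 192 @ $23 + 159 @ $23 + 217 @ $27 = $13,932
Ending inventory: 92 @ $27 + 121 @ $26 + 345 @ $30 = $15,980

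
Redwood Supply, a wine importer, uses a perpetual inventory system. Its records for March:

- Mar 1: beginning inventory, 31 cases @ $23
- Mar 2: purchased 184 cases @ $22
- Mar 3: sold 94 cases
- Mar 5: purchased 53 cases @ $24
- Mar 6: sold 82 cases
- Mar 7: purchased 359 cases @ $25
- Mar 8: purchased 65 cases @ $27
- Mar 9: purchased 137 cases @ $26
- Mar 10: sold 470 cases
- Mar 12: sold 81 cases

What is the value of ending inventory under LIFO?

Ending inventory = $2,305

Mar 3, 94 sold [LIFO — newest first]: 94 @ $22 = $2,068
Mar 6, 82 sold [LIFO — newest first]: 53 @ $24 + 29 @ $22 = $1,910
Mar 10, 470 sold [LIFO — newest first]: 137 @ $26 + 65 @ $27 + 268 @ $25 = $12,017
Mar 12, 81 sold [LIFO — newest first]: 81 @ $25 = $2,025
Total COGS = $2,068 + $1,910 + $12,017 + $2,025 = $18,020
Ending inventory: 31 @ $23 + 61 @ $22 + 10 @ $25 = $2,305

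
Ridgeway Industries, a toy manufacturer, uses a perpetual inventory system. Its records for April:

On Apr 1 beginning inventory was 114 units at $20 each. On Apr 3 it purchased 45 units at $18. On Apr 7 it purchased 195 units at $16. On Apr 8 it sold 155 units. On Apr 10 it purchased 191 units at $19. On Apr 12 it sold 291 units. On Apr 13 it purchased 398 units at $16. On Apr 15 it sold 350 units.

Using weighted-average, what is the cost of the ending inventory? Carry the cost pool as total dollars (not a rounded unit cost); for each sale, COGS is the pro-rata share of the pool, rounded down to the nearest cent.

Ending inventory = $2,418.07

After Apr 1: 114 on hand, pool $2,280.00 (≈ $20.0000 each)
After Apr 3: 159 on hand, pool $3,090.00 (≈ $19.4340 each)
After Apr 7: 354 on hand, pool $6,210.00 (≈ $17.5424 each)
Apr 8, sell 155: 155/354 × $6,210.00 → $2,719.06
After Apr 10: 390 on hand, pool $7,119.94 (≈ $18.2563 each)
Apr 12, sell 291: 291/390 × $7,119.94 → $5,312.57
After Apr 13: 497 on hand, pool $8,175.37 (≈ $16.4494 each)
Apr 15, sell 350: 350/497 × $8,175.37 → $5,757.30
Total COGS = $2,719.06 + $5,312.57 + $5,757.30 = $13,788.93
Ending inventory (cost pool remaining) = $2,418.07
Check: goods available $16,207.00 = COGS $13,788.93 + ending $2,418.07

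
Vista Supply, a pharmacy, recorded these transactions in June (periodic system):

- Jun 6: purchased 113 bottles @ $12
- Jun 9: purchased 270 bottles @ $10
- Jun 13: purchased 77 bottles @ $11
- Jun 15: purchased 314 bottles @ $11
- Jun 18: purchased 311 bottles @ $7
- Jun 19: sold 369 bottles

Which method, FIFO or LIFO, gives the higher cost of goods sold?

FIFO

FIFO COGS: 113 @ $12 + 256 @ $10 = $3,916
LIFO COGS: 311 @ $7 + 58 @ $11 = $2,815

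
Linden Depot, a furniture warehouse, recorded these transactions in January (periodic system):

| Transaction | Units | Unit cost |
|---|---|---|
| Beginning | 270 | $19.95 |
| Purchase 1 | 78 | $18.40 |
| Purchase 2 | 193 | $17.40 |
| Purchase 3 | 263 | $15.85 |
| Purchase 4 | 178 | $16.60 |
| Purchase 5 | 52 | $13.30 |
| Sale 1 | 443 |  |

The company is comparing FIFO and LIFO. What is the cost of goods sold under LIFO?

COGS = $7,022.45

FIFO COGS: 270 @ $19.95 + 78 @ $18.40 + 95 @ $17.40 = $8,474.70
LIFO COGS: 52 @ $13.30 + 178 @ $16.60 + 213 @ $15.85 = $7,022.45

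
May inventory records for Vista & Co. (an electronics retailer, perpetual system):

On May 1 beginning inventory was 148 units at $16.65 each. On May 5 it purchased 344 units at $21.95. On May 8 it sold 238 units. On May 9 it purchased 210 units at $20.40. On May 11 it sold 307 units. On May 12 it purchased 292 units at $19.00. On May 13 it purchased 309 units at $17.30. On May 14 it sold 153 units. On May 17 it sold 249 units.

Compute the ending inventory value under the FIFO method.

May 8, 238 sold [FIFO — oldest first]: 148 @ $16.65 + 90 @ $21.95 = $4,439.70
May 11, 307 sold [FIFO — oldest first]: 254 @ $21.95 + 53 @ $20.40 = $6,656.50
May 14, 153 sold [FIFO — oldest first]: 153 @ $20.40 = $3,121.20
May 17, 249 sold [FIFO — oldest first]: 4 @ $20.40 + 245 @ $19.00 = $4,736.60
Total COGS = $4,439.70 + $6,656.50 + $3,121.20 + $4,736.60 = $18,954.00
Ending inventory: 47 @ $19.00 + 309 @ $17.30 = $6,238.70

Ending inventory = $6,238.70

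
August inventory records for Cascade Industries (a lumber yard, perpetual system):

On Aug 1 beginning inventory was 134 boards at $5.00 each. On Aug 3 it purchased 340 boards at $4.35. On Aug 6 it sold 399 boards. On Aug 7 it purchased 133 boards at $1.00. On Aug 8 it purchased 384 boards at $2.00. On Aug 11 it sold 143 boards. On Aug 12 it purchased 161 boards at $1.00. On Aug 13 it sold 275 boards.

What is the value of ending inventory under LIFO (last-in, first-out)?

Ending inventory = $762.00

Aug 6, 399 sold [LIFO — newest first]: 340 @ $4.35 + 59 @ $5.00 = $1,774.00
Aug 11, 143 sold [LIFO — newest first]: 143 @ $2.00 = $286.00
Aug 13, 275 sold [LIFO — newest first]: 161 @ $1.00 + 114 @ $2.00 = $389.00
Total COGS = $1,774.00 + $286.00 + $389.00 = $2,449.00
Ending inventory: 75 @ $5.00 + 133 @ $1.00 + 127 @ $2.00 = $762.00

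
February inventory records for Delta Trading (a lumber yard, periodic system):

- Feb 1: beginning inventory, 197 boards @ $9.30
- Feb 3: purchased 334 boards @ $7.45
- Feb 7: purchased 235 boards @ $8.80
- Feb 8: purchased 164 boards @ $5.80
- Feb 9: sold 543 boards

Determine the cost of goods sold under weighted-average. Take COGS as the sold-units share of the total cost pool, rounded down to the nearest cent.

COGS = $4,285.37

Feb 9, sell 543: 543/930 × $7,339.60 → $4,285.37
Ending inventory (cost pool remaining) = $3,054.23
Check: goods available $7,339.60 = COGS $4,285.37 + ending $3,054.23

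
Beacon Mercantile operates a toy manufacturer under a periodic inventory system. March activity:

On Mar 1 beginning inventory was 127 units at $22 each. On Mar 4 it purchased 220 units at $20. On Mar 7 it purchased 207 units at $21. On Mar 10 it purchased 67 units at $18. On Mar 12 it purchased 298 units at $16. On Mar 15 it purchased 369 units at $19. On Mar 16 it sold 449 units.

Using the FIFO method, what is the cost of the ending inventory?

Mar 16, 449 sold [FIFO — oldest first]: 127 @ $22 + 220 @ $20 + 102 @ $21 = $9,336
Ending inventory: 105 @ $21 + 67 @ $18 + 298 @ $16 + 369 @ $19 = $15,190

Ending inventory = $15,190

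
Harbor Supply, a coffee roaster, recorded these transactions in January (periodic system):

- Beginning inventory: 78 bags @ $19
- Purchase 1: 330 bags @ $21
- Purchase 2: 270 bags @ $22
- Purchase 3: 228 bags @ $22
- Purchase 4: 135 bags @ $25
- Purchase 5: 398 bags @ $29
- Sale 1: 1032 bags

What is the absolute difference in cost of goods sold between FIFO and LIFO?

$3,376

FIFO COGS: 78 @ $19 + 330 @ $21 + 270 @ $22 + 228 @ $22 + 126 @ $25 = $22,518
LIFO COGS: 398 @ $29 + 135 @ $25 + 228 @ $22 + 270 @ $22 + 1 @ $21 = $25,894
Difference = |$22,518 − $25,894| = $3,376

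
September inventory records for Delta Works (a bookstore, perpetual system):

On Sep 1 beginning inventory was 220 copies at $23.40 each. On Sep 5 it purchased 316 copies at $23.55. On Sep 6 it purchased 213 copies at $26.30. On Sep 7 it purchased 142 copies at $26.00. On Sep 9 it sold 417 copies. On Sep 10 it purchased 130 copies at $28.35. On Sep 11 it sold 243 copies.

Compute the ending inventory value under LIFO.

Sep 9, 417 sold [LIFO — newest first]: 142 @ $26.00 + 213 @ $26.30 + 62 @ $23.55 = $10,754.00
Sep 11, 243 sold [LIFO — newest first]: 130 @ $28.35 + 113 @ $23.55 = $6,346.65
Total COGS = $10,754.00 + $6,346.65 = $17,100.65
Ending inventory: 220 @ $23.40 + 141 @ $23.55 = $8,468.55

Ending inventory = $8,468.55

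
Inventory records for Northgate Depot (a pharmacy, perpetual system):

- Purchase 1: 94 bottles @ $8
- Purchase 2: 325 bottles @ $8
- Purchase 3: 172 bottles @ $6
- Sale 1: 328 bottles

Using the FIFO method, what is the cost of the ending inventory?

Sale 1 (328) [FIFO — oldest first]: 94 @ $8 + 234 @ $8 = $2,624
Ending inventory: 91 @ $8 + 172 @ $6 = $1,760
Check: goods available $4,384 = COGS $2,624 + ending $1,760

Ending inventory = $1,760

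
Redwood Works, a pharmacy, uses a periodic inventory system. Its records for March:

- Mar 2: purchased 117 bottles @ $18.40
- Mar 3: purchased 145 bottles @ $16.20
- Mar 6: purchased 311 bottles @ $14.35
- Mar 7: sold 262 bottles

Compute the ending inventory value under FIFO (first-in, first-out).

Ending inventory = $4,462.85

Mar 7, 262 sold [FIFO — oldest first]: 117 @ $18.40 + 145 @ $16.20 = $4,501.80
Ending inventory: 311 @ $14.35 = $4,462.85
Check: goods available $8,964.65 = COGS $4,501.80 + ending $4,462.85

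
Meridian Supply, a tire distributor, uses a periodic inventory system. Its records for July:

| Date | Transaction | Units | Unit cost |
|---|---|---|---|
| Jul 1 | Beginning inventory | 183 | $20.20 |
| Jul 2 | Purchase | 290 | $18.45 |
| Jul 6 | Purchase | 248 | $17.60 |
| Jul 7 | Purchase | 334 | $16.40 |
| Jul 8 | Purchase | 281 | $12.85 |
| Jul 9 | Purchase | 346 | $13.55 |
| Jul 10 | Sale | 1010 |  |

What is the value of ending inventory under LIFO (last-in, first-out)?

Ending inventory = $12,549.50

Jul 10, 1010 sold [LIFO — newest first]: 346 @ $13.55 + 281 @ $12.85 + 334 @ $16.40 + 49 @ $17.60 = $14,639.15
Ending inventory: 183 @ $20.20 + 290 @ $18.45 + 199 @ $17.60 = $12,549.50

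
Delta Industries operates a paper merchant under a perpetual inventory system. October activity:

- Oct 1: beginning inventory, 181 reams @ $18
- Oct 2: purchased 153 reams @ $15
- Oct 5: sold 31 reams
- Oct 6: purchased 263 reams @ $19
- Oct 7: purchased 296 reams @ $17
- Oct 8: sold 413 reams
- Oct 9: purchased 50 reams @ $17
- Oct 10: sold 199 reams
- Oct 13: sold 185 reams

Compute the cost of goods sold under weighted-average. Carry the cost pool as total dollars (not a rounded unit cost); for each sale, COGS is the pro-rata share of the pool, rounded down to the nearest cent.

COGS = $14,427.46

After Oct 1: 181 on hand, pool $3,258.00 (≈ $18.0000 each)
After Oct 2: 334 on hand, pool $5,553.00 (≈ $16.6257 each)
Oct 5, sell 31: 31/334 × $5,553.00 → $515.39
After Oct 6: 566 on hand, pool $10,034.61 (≈ $17.7290 each)
After Oct 7: 862 on hand, pool $15,066.61 (≈ $17.4787 each)
Oct 8, sell 413: 413/862 × $15,066.61 → $7,218.68
After Oct 9: 499 on hand, pool $8,697.93 (≈ $17.4307 each)
Oct 10, sell 199: 199/499 × $8,697.93 → $3,468.71
Oct 13, sell 185: 185/300 × $5,229.22 → $3,224.68
Total COGS = $515.39 + $7,218.68 + $3,468.71 + $3,224.68 = $14,427.46
Ending inventory (cost pool remaining) = $2,004.54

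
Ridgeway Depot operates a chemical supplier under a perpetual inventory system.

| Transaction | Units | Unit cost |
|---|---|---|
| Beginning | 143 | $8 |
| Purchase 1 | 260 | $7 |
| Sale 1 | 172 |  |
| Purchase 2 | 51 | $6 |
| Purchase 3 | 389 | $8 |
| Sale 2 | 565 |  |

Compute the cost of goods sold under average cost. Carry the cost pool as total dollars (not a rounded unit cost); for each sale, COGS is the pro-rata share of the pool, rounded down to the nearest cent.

COGS = $5,573.65

After Beginning: 143 on hand, pool $1,144.00 (≈ $8.0000 each)
After Purchase 1: 403 on hand, pool $2,964.00 (≈ $7.3548 each)
Sale 1, sell 172: 172/403 × $2,964.00 → $1,265.03
After Purchase 2: 282 on hand, pool $2,004.97 (≈ $7.1098 each)
After Purchase 3: 671 on hand, pool $5,116.97 (≈ $7.6259 each)
Sale 2, sell 565: 565/671 × $5,116.97 → $4,308.62
Total COGS = $1,265.03 + $4,308.62 = $5,573.65
Ending inventory (cost pool remaining) = $808.35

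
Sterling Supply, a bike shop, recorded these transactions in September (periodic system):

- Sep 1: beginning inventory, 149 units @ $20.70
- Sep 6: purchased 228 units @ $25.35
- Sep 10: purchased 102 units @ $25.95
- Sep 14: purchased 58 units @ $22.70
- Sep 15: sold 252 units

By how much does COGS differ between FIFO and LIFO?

FIFO COGS: 149 @ $20.70 + 103 @ $25.35 = $5,695.35
LIFO COGS: 58 @ $22.70 + 102 @ $25.95 + 92 @ $25.35 = $6,295.70
Difference = |$5,695.35 − $6,295.70| = $600.35

$600.35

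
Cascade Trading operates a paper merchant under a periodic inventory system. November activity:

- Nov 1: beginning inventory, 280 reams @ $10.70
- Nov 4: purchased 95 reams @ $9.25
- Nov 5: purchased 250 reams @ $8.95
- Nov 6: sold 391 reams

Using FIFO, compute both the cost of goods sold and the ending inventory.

COGS = $4,017.95; ending inventory = $2,094.30

Nov 6, 391 sold [FIFO — oldest first]: 280 @ $10.70 + 95 @ $9.25 + 16 @ $8.95 = $4,017.95
Ending inventory: 234 @ $8.95 = $2,094.30
Check: goods available $6,112.25 = COGS $4,017.95 + ending $2,094.30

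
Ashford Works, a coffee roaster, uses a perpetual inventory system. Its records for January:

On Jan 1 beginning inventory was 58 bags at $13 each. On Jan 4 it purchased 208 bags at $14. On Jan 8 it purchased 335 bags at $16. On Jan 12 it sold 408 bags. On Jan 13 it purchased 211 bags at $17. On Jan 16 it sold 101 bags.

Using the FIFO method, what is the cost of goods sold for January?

COGS = $7,554

Jan 12, 408 sold [FIFO — oldest first]: 58 @ $13 + 208 @ $14 + 142 @ $16 = $5,938
Jan 16, 101 sold [FIFO — oldest first]: 101 @ $16 = $1,616
Total COGS = $5,938 + $1,616 = $7,554
Ending inventory: 92 @ $16 + 211 @ $17 = $5,059
Check: goods available $12,613 = COGS $7,554 + ending $5,059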